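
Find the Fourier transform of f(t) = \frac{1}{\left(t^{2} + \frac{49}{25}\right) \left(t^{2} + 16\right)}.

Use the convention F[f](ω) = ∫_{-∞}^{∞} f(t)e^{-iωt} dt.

F(ω) = - \frac{25 \pi e^{- 4 \left|{\omega}\right|}}{1404} + \frac{125 \pi e^{- \frac{7 \left|{\omega}\right|}{5}}}{2457}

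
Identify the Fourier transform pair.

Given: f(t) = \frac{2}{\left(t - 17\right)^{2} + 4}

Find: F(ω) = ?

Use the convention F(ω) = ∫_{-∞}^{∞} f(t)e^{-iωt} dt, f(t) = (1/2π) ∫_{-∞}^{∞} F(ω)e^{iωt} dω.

F(ω) = \pi e^{- 17 i \omega - 2 \left|{\omega}\right|}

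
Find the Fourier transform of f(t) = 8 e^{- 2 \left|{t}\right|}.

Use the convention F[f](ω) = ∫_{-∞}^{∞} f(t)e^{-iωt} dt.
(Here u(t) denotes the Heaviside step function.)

F(ω) = \frac{32}{\omega^{2} + 4}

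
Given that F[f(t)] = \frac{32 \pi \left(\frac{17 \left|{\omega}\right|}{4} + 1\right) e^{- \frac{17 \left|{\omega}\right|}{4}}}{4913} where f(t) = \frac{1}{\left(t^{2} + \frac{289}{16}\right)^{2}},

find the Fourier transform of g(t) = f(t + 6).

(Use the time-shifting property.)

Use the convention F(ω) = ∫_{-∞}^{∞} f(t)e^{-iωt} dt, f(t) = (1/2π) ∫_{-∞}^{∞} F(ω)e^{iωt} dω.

F[g](ω) = \frac{8 \pi \left(17 \left|{\omega}\right| + 4\right) e^{6 i \omega - \frac{17 \left|{\omega}\right|}{4}}}{4913}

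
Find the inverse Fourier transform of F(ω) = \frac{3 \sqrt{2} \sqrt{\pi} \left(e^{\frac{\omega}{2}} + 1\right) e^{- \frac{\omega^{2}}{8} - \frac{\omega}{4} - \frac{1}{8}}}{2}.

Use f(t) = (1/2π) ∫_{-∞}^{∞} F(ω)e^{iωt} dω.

f(t) = 6 e^{- 2 t^{2}} \cos{\left(t \right)}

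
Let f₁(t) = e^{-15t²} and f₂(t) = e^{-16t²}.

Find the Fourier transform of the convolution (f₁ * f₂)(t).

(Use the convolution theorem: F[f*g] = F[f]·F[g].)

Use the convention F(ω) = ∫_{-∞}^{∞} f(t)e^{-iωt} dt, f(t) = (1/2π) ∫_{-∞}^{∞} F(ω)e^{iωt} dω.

F[f₁*f₂](ω) = \frac{\sqrt{15} \pi e^{- \frac{31 \omega^{2}}{960}}}{60}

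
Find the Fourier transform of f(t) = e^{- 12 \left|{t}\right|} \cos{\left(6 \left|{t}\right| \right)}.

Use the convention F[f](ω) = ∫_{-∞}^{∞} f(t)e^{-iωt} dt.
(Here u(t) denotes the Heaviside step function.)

F(ω) = \frac{24 \left(\omega^{2} + 180\right)}{\omega^{4} + 216 \omega^{2} + 32400}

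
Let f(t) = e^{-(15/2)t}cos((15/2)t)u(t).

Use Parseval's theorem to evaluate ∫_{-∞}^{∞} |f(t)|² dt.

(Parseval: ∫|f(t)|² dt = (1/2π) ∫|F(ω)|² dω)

∫|f(t)|² dt = \frac{1}{20}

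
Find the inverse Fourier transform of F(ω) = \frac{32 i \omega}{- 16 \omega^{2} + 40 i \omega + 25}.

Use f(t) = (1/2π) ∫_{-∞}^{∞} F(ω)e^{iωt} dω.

f(t) = 2 \left(1 - \frac{5 t}{4}\right) e^{- \frac{5 t}{4}} u\left(t\right)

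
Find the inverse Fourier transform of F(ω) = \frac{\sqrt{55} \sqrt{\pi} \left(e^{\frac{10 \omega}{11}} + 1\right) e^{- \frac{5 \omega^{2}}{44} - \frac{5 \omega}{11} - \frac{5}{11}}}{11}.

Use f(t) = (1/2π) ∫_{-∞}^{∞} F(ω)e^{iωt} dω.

f(t) = 2 e^{- \frac{11 t^{2}}{5}} \cos{\left(2 t \right)}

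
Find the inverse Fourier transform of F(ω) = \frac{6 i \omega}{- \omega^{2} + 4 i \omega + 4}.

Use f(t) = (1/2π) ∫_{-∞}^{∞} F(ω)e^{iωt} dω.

f(t) = 6 \left(1 - 2 t\right) e^{- 2 t} u\left(t\right)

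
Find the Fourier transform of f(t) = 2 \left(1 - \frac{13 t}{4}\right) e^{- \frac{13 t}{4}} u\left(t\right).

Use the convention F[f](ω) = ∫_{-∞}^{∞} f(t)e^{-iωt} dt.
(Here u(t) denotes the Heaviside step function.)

F(ω) = \frac{32 i \omega}{- 16 \omega^{2} + 104 i \omega + 169}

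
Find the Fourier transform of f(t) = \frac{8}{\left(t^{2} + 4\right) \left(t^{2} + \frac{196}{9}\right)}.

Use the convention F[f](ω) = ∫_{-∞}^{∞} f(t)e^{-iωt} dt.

F(ω) = \frac{9 \pi e^{- 2 \left|{\omega}\right|}}{40} - \frac{27 \pi e^{- \frac{14 \left|{\omega}\right|}{3}}}{280}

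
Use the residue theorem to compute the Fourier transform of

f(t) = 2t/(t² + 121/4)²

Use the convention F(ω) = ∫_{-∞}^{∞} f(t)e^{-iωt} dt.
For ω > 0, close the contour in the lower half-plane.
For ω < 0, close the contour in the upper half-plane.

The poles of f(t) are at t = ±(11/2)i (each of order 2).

Let g(z) = f(z)e^{-iωz}; for large |z| the factor e^{-iωz} decays in the lower half-plane when ω > 0 and in the upper half-plane when ω < 0.

Case ω > 0 (lower half-plane, clockwise contour ⇒ F(ω) = -2πi·ΣRes):
  Res_{z = - \frac{11 i}{2}} g(z) = \frac{\omega e^{- \frac{11 \omega}{2}}}{11} (pole of order 2)
  F(ω) = -2πi·ΣRes = - \frac{2 i \pi \omega e^{- \frac{11 \omega}{2}}}{11}

Case ω < 0 (upper half-plane, counterclockwise contour ⇒ F(ω) = +2πi·ΣRes):
  Res_{z = \frac{11 i}{2}} g(z) = - \frac{\omega e^{\frac{11 \omega}{2}}}{11} (pole of order 2)
  F(ω) = 2πi·ΣRes = - \frac{2 i \pi \omega e^{\frac{11 \omega}{2}}}{11}

Both cases combine into a single formula in |ω|:

F(ω) = - \frac{2 i \pi \omega e^{- \frac{11 \left|{\omega}\right|}{2}}}{11}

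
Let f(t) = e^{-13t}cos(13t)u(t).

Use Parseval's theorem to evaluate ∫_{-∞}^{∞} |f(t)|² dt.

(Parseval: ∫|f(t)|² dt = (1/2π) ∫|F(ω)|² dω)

∫|f(t)|² dt = \frac{3}{104}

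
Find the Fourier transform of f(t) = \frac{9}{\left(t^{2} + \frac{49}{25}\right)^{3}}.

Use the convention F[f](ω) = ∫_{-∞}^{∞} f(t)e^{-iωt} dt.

F(ω) = \frac{1125 \pi \left(49 \omega^{2} + 105 \left|{\omega}\right| + 75\right) e^{- \frac{7 \left|{\omega}\right|}{5}}}{134456}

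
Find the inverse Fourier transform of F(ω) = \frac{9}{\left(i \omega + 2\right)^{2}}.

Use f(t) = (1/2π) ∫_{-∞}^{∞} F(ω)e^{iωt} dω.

f(t) = 9 t e^{- 2 t} u\left(t\right)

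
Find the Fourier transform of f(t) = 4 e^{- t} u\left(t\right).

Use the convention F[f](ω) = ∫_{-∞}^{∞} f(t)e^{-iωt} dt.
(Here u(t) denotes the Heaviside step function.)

F(ω) = \frac{4}{i \omega + 1}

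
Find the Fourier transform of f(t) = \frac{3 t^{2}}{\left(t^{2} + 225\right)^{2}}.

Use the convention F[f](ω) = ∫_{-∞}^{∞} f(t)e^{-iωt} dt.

F(ω) = \frac{\pi \left(1 - 15 \left|{\omega}\right|\right) e^{- 15 \left|{\omega}\right|}}{10}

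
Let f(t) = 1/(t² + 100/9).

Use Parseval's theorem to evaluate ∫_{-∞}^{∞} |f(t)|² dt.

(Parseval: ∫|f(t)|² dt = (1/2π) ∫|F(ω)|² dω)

∫|f(t)|² dt = \frac{27 \pi}{2000}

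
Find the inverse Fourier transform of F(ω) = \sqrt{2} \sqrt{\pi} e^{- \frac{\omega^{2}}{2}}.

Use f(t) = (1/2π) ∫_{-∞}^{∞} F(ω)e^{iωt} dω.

f(t) = e^{- \frac{t^{2}}{2}}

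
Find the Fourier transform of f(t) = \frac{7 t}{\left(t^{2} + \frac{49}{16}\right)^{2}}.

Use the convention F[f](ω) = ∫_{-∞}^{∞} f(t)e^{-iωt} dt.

F(ω) = - 2 i \pi \omega e^{- \frac{7 \left|{\omega}\right|}{4}}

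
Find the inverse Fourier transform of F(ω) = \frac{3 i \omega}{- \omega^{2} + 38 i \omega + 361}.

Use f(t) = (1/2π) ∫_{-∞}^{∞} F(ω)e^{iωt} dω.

f(t) = 3 \left(1 - 19 t\right) e^{- 19 t} u\left(t\right)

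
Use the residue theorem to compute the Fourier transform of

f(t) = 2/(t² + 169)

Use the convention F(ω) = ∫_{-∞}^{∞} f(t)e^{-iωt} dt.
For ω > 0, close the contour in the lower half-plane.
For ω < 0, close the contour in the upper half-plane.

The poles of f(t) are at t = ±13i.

Let g(z) = f(z)e^{-iωz}; for large |z| the factor e^{-iωz} decays in the lower half-plane when ω > 0 and in the upper half-plane when ω < 0.

Case ω > 0 (lower half-plane, clockwise contour ⇒ F(ω) = -2πi·ΣRes):
  Res_{z = - 13 i} g(z) = \frac{i e^{- 13 \omega}}{13}
  F(ω) = -2πi·ΣRes = \frac{2 \pi e^{- 13 \omega}}{13}

Case ω < 0 (upper half-plane, counterclockwise contour ⇒ F(ω) = +2πi·ΣRes):
  Res_{z = 13 i} g(z) = - \frac{i e^{13 \omega}}{13}
  F(ω) = 2πi·ΣRes = \frac{2 \pi e^{13 \omega}}{13}

Both cases combine into a single formula in |ω|:

F(ω) = \frac{2 \pi e^{- 13 \left|{\omega}\right|}}{13}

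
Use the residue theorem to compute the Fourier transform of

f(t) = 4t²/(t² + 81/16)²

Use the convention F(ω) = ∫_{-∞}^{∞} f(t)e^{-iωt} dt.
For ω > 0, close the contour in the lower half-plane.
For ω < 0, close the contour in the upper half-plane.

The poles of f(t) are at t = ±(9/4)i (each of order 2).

Let g(z) = f(z)e^{-iωz}; for large |z| the factor e^{-iωz} decays in the lower half-plane when ω > 0 and in the upper half-plane when ω < 0.

Case ω > 0 (lower half-plane, clockwise contour ⇒ F(ω) = -2πi·ΣRes):
  Res_{z = - \frac{9 i}{4}} g(z) = i \left(\frac{4}{9} - \omega\right) e^{- \frac{9 \omega}{4}} (pole of order 2)
  F(ω) = -2πi·ΣRes = \frac{2 \pi \left(4 - 9 \omega\right) e^{- \frac{9 \omega}{4}}}{9}

Case ω < 0 (upper half-plane, counterclockwise contour ⇒ F(ω) = +2πi·ΣRes):
  Res_{z = \frac{9 i}{4}} g(z) = i \left(- \omega - \frac{4}{9}\right) e^{\frac{9 \omega}{4}} (pole of order 2)
  F(ω) = 2πi·ΣRes = \frac{2 \pi \left(9 \omega + 4\right) e^{\frac{9 \omega}{4}}}{9}

Both cases combine into a single formula in |ω|:

F(ω) = \frac{2 \pi \left(4 - 9 \left|{\omega}\right|\right) e^{- \frac{9 \left|{\omega}\right|}{4}}}{9}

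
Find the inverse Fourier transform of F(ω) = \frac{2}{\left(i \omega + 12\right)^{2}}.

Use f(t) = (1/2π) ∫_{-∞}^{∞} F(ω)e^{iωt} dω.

f(t) = 2 t e^{- 12 t} u\left(t\right)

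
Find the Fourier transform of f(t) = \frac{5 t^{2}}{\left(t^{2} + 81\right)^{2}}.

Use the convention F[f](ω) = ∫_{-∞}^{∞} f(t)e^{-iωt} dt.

F(ω) = \frac{5 \pi \left(1 - 9 \left|{\omega}\right|\right) e^{- 9 \left|{\omega}\right|}}{18}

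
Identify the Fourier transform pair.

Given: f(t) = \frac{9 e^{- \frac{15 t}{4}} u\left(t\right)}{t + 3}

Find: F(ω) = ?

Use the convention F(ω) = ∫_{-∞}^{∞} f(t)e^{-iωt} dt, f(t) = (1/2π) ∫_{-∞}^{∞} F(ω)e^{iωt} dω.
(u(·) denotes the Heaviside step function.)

F(ω) = 9 e^{3 i \omega + \frac{45}{4}} \operatorname{E}_{1}\left(3 i \omega + \frac{45}{4}\right)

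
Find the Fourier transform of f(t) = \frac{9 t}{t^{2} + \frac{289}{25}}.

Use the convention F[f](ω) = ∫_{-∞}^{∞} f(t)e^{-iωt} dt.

F(ω) = - 9 i \pi e^{- \frac{17 \left|{\omega}\right|}{5}} \operatorname{sign}{\left(\omega \right)}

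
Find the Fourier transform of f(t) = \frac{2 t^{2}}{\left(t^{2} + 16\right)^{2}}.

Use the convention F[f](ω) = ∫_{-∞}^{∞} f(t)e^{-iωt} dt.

F(ω) = \frac{\pi \left(1 - 4 \left|{\omega}\right|\right) e^{- 4 \left|{\omega}\right|}}{4}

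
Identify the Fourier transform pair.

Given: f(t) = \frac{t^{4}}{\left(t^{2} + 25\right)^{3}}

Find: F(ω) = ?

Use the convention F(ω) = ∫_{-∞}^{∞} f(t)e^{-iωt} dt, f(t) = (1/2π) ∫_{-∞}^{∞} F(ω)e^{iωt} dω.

F(ω) = \frac{\pi \left(25 \omega^{2} - 25 \left|{\omega}\right| + 3\right) e^{- 5 \left|{\omega}\right|}}{40}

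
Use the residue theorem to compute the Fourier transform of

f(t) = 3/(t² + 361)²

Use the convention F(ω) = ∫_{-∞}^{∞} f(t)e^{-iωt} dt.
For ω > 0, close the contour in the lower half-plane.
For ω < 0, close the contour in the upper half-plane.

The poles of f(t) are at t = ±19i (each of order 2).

Let g(z) = f(z)e^{-iωz}; for large |z| the factor e^{-iωz} decays in the lower half-plane when ω > 0 and in the upper half-plane when ω < 0.

Case ω > 0 (lower half-plane, clockwise contour ⇒ F(ω) = -2πi·ΣRes):
  Res_{z = - 19 i} g(z) = \frac{3 i \left(19 \omega + 1\right) e^{- 19 \omega}}{27436} (pole of order 2)
  F(ω) = -2πi·ΣRes = \frac{3 \pi \left(19 \omega + 1\right) e^{- 19 \omega}}{13718}

Case ω < 0 (upper half-plane, counterclockwise contour ⇒ F(ω) = +2πi·ΣRes):
  Res_{z = 19 i} g(z) = \frac{3 i \left(19 \omega - 1\right) e^{19 \omega}}{27436} (pole of order 2)
  F(ω) = 2πi·ΣRes = \frac{3 \pi \left(1 - 19 \omega\right) e^{19 \omega}}{13718}

Both cases combine into a single formula in |ω|:

F(ω) = \frac{3 \pi \left(19 \left|{\omega}\right| + 1\right) e^{- 19 \left|{\omega}\right|}}{13718}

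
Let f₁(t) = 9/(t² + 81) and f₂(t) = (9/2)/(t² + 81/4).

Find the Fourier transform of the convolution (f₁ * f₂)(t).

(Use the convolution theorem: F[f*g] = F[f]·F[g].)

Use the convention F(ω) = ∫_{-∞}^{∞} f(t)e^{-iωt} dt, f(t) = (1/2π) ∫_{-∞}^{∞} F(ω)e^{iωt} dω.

F[f₁*f₂](ω) = \pi^{2} e^{- \frac{27 \left|{\omega}\right|}{2}}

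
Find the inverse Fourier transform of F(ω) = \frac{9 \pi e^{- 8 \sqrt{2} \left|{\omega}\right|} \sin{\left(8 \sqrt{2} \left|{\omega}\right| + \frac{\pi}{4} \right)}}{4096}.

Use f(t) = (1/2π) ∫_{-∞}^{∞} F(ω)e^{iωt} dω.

f(t) = \frac{9}{t^{4} + 65536}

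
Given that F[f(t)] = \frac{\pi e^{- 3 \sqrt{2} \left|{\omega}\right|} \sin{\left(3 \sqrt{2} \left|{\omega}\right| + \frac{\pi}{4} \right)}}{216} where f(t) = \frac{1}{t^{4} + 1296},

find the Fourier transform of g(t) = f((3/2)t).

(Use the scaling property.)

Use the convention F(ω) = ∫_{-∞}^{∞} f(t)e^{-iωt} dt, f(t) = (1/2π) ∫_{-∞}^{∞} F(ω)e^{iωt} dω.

F[g](ω) = \frac{\pi e^{- 2 \sqrt{2} \left|{\omega}\right|} \sin{\left(2 \sqrt{2} \left|{\omega}\right| + \frac{\pi}{4} \right)}}{324}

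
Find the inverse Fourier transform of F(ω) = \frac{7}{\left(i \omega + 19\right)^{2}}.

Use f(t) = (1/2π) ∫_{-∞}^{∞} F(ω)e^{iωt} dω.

f(t) = 7 t e^{- 19 t} u\left(t\right)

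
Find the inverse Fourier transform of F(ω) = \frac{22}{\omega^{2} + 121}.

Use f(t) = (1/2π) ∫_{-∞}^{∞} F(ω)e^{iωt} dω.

f(t) = e^{- 11 \left|{t}\right|}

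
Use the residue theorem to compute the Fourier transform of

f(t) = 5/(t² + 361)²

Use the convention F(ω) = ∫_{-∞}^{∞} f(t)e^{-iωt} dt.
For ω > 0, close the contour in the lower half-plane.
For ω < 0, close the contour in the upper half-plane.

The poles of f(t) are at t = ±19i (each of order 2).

Let g(z) = f(z)e^{-iωz}; for large |z| the factor e^{-iωz} decays in the lower half-plane when ω > 0 and in the upper half-plane when ω < 0.

Case ω > 0 (lower half-plane, clockwise contour ⇒ F(ω) = -2πi·ΣRes):
  Res_{z = - 19 i} g(z) = \frac{5 i \left(19 \omega + 1\right) e^{- 19 \omega}}{27436} (pole of order 2)
  F(ω) = -2πi·ΣRes = \frac{5 \pi \left(19 \omega + 1\right) e^{- 19 \omega}}{13718}

Case ω < 0 (upper half-plane, counterclockwise contour ⇒ F(ω) = +2πi·ΣRes):
  Res_{z = 19 i} g(z) = \frac{5 i \left(19 \omega - 1\right) e^{19 \omega}}{27436} (pole of order 2)
  F(ω) = 2πi·ΣRes = \frac{5 \pi \left(1 - 19 \omega\right) e^{19 \omega}}{13718}

Both cases combine into a single formula in |ω|:

F(ω) = \frac{5 \pi \left(19 \left|{\omega}\right| + 1\right) e^{- 19 \left|{\omega}\right|}}{13718}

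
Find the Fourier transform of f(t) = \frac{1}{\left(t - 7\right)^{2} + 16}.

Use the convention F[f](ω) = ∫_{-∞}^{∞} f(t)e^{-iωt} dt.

F(ω) = \frac{\pi e^{- 7 i \omega - 4 \left|{\omega}\right|}}{4}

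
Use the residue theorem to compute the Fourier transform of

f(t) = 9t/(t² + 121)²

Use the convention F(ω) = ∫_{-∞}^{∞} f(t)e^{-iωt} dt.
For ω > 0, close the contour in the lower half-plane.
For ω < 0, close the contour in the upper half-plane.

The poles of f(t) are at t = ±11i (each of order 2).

Let g(z) = f(z)e^{-iωz}; for large |z| the factor e^{-iωz} decays in the lower half-plane when ω > 0 and in the upper half-plane when ω < 0.

Case ω > 0 (lower half-plane, clockwise contour ⇒ F(ω) = -2πi·ΣRes):
  Res_{z = - 11 i} g(z) = \frac{9 \omega e^{- 11 \omega}}{44} (pole of order 2)
  F(ω) = -2πi·ΣRes = - \frac{9 i \pi \omega e^{- 11 \omega}}{22}

Case ω < 0 (upper half-plane, counterclockwise contour ⇒ F(ω) = +2πi·ΣRes):
  Res_{z = 11 i} g(z) = - \frac{9 \omega e^{11 \omega}}{44} (pole of order 2)
  F(ω) = 2πi·ΣRes = - \frac{9 i \pi \omega e^{11 \omega}}{22}

Both cases combine into a single formula in |ω|:

F(ω) = - \frac{9 i \pi \omega e^{- 11 \left|{\omega}\right|}}{22}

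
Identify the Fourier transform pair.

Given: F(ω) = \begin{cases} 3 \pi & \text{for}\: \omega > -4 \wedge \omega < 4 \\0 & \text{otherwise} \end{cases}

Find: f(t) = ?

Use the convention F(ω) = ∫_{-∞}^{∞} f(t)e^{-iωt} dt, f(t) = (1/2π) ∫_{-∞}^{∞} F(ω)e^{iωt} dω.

f(t) = \frac{3 \sin{\left(4 t \right)}}{t}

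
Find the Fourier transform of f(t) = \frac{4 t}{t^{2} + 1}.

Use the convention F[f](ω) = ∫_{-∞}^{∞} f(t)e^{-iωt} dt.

F(ω) = - 4 i \pi e^{- \left|{\omega}\right|} \operatorname{sign}{\left(\omega \right)}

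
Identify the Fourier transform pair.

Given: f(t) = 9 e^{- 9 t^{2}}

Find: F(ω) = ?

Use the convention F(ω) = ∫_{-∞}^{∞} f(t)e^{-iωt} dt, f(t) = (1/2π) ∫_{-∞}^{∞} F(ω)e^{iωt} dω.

F(ω) = 3 \sqrt{\pi} e^{- \frac{\omega^{2}}{36}}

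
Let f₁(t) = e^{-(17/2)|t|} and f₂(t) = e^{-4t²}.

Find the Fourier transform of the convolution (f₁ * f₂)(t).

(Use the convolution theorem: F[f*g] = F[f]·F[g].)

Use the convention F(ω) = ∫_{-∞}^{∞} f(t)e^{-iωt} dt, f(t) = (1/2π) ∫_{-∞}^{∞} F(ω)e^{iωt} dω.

F[f₁*f₂](ω) = \frac{34 \sqrt{\pi} e^{- \frac{\omega^{2}}{16}}}{4 \omega^{2} + 289}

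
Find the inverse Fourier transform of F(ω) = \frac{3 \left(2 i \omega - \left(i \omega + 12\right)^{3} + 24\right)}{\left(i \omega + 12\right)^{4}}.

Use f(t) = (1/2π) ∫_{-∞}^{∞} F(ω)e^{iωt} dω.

f(t) = 3 \left(t^{2} - 1\right) e^{- 12 t} u\left(t\right)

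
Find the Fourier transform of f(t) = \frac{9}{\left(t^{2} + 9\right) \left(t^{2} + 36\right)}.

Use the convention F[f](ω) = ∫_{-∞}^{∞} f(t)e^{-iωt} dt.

F(ω) = \frac{\pi \left(2 e^{3 \left|{\omega}\right|} - 1\right) e^{- 6 \left|{\omega}\right|}}{18}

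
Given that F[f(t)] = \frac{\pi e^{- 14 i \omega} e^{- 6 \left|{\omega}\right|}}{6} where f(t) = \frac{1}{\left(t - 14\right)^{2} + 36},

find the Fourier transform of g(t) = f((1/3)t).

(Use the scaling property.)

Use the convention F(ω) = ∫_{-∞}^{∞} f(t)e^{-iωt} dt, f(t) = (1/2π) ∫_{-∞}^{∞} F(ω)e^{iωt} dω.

F[g](ω) = \frac{\pi e^{- 42 i \omega - 18 \left|{\omega}\right|}}{2}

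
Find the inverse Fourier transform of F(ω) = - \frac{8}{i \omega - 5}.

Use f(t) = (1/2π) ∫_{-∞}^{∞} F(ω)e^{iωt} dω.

f(t) = 8 e^{5 t} u\left(- t\right)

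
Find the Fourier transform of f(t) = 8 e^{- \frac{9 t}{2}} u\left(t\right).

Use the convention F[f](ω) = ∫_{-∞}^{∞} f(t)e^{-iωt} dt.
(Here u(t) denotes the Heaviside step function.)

F(ω) = \frac{16}{2 i \omega + 9}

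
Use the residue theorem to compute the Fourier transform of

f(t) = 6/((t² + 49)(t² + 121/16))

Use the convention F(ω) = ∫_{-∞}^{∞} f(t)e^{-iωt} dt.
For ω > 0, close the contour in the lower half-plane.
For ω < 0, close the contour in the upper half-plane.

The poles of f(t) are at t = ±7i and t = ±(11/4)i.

Let g(z) = f(z)e^{-iωz}; for large |z| the factor e^{-iωz} decays in the lower half-plane when ω > 0 and in the upper half-plane when ω < 0.

Case ω > 0 (lower half-plane, clockwise contour ⇒ F(ω) = -2πi·ΣRes):
  Res_{z = - 7 i} g(z) = - \frac{16 i e^{- 7 \omega}}{1547}
  Res_{z = - \frac{11 i}{4}} g(z) = \frac{64 i e^{- \frac{11 \omega}{4}}}{2431}
  F(ω) = -2πi·ΣRes = - \frac{32 \pi e^{- 7 \omega}}{1547} + \frac{128 \pi e^{- \frac{11 \omega}{4}}}{2431}

Case ω < 0 (upper half-plane, counterclockwise contour ⇒ F(ω) = +2πi·ΣRes):
  Res_{z = 7 i} g(z) = \frac{16 i e^{7 \omega}}{1547}
  Res_{z = \frac{11 i}{4}} g(z) = - \frac{64 i e^{\frac{11 \omega}{4}}}{2431}
  F(ω) = 2πi·ΣRes = \frac{32 \pi \left(28 e^{\frac{11 \omega}{4}} - 11 e^{7 \omega}\right)}{17017}

Both cases combine into a single formula in |ω|:

F(ω) = - \frac{32 \pi e^{- 7 \left|{\omega}\right|}}{1547} + \frac{128 \pi e^{- \frac{11 \left|{\omega}\right|}{4}}}{2431}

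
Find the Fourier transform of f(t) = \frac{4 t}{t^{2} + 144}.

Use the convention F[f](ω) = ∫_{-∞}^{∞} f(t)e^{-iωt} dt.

F(ω) = - 4 i \pi e^{- 12 \left|{\omega}\right|} \operatorname{sign}{\left(\omega \right)}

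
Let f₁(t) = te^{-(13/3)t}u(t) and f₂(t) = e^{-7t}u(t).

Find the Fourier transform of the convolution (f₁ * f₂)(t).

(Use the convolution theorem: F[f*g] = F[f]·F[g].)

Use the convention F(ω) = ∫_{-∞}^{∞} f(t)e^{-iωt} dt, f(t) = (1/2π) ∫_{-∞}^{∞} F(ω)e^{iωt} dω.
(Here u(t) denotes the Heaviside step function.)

F[f₁*f₂](ω) = \frac{9}{\left(i \omega + 7\right) \left(3 i \omega + 13\right)^{2}}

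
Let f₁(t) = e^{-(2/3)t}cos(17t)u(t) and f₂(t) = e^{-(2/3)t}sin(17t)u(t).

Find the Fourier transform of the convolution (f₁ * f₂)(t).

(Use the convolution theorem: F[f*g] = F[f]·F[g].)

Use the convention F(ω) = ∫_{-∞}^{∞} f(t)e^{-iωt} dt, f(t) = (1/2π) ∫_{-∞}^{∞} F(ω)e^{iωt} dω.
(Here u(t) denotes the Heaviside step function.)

F[f₁*f₂](ω) = \frac{459 \left(3 i \omega + 2\right)}{\left(\left(3 i \omega + 2\right)^{2} + 2601\right)^{2}}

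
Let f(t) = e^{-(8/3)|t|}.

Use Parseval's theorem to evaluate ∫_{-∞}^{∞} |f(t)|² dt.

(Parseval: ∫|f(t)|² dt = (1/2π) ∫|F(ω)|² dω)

∫|f(t)|² dt = \frac{3}{8}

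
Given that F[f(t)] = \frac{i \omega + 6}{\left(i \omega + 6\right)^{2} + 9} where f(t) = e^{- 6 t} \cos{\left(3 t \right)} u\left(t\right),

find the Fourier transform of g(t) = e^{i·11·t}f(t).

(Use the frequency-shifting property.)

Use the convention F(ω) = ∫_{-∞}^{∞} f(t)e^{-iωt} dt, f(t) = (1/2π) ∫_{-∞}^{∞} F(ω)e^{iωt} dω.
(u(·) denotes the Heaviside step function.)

F[g](ω) = \frac{i \left(\omega - 11\right) + 6}{\left(i \left(\omega - 11\right) + 6\right)^{2} + 9}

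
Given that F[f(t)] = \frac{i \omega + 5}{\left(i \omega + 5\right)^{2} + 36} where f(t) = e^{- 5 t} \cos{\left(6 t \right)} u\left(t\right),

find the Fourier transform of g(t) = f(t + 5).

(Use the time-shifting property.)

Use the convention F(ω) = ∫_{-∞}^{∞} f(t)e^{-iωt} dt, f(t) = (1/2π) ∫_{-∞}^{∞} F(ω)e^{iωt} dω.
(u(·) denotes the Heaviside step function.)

F[g](ω) = \frac{\left(i \omega + 5\right) e^{5 i \omega}}{\left(i \omega + 5\right)^{2} + 36}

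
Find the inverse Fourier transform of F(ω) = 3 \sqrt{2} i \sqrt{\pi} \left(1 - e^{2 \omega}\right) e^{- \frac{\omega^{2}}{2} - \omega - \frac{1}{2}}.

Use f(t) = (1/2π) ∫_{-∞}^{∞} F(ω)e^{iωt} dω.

f(t) = 6 e^{- \frac{t^{2}}{2}} \sin{\left(t \right)}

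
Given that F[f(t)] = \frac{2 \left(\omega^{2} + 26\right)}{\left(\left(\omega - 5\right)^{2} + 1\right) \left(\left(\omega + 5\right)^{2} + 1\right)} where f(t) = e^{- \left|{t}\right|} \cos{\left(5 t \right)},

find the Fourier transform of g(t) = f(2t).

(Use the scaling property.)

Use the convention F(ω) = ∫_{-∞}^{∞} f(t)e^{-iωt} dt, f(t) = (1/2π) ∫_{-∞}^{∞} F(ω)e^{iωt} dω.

F[g](ω) = \frac{4 \left(\omega^{2} + 104\right)}{\omega^{4} - 192 \omega^{2} + 10816}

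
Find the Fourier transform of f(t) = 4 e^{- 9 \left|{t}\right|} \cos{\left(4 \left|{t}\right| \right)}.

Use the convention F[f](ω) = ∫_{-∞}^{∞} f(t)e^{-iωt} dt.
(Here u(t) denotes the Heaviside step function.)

F(ω) = \frac{72 \left(\omega^{2} + 97\right)}{\omega^{4} + 130 \omega^{2} + 9409}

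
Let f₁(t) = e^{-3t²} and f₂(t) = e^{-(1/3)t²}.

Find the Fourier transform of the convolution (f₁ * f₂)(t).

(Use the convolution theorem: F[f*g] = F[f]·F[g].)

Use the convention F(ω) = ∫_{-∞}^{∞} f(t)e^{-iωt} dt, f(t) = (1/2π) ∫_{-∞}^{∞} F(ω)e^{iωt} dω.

F[f₁*f₂](ω) = \pi e^{- \frac{5 \omega^{2}}{6}}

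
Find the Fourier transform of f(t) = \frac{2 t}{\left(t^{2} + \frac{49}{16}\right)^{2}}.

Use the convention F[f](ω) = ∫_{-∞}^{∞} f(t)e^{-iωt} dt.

F(ω) = - \frac{4 i \pi \omega e^{- \frac{7 \left|{\omega}\right|}{4}}}{7}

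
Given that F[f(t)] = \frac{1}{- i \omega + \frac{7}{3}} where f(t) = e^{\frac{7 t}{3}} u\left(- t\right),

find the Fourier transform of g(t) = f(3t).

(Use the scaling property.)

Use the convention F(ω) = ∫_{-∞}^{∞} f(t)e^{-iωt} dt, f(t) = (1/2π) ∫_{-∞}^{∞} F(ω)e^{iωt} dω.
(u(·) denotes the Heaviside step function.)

F[g](ω) = \frac{i}{\omega + 7 i}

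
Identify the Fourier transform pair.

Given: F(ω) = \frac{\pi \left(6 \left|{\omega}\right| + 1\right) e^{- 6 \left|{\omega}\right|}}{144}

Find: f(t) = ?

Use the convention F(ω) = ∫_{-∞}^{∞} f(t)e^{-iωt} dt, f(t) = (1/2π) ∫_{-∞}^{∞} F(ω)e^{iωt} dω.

f(t) = \frac{3}{\left(t^{2} + 36\right)^{2}}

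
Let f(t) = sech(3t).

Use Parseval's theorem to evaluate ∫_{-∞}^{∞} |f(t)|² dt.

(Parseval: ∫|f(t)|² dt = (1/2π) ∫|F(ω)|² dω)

∫|f(t)|² dt = \frac{2}{3}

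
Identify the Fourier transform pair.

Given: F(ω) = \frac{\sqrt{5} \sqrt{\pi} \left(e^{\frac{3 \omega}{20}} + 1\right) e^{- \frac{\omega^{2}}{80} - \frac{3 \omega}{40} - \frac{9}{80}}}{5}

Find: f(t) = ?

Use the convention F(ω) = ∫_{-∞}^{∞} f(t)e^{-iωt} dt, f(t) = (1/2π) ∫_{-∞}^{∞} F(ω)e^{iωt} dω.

f(t) = 4 e^{- 20 t^{2}} \cos{\left(3 t \right)}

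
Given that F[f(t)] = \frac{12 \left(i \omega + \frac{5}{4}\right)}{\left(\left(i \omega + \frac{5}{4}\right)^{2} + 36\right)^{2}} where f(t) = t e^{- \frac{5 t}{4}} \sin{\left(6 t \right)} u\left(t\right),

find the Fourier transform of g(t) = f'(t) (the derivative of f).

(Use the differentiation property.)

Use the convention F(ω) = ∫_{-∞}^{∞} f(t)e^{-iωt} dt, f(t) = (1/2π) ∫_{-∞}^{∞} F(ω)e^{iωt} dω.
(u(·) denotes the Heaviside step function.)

F[g](ω) = \frac{768 i \omega \left(4 i \omega + 5\right)}{\left(\left(4 i \omega + 5\right)^{2} + 576\right)^{2}}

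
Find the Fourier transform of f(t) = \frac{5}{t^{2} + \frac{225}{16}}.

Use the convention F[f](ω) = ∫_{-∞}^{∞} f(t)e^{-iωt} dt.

F(ω) = \frac{4 \pi e^{- \frac{15 \left|{\omega}\right|}{4}}}{3}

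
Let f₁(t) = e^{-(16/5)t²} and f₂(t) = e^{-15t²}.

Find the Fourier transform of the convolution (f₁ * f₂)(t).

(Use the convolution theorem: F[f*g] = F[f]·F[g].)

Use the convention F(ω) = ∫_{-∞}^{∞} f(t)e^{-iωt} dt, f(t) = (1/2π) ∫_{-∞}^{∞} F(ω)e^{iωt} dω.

F[f₁*f₂](ω) = \frac{\sqrt{3} \pi e^{- \frac{91 \omega^{2}}{960}}}{12}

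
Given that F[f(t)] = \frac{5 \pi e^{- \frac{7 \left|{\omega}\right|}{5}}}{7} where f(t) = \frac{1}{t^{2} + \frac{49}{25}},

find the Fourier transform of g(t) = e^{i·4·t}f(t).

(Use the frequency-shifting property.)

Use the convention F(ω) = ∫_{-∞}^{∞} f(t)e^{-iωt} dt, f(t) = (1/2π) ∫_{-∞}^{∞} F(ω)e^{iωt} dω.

F[g](ω) = \frac{5 \pi e^{- \frac{7 \left|{\omega - 4}\right|}{5}}}{7}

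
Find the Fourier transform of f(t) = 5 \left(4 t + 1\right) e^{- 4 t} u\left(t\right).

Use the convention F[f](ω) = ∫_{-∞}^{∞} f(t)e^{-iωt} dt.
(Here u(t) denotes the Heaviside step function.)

F(ω) = \frac{5 \left(- i \omega - 8\right)}{\omega^{2} - 8 i \omega - 16}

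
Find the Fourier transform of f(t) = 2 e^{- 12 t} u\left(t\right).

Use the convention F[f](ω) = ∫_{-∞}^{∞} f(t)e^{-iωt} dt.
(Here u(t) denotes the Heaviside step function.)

F(ω) = \frac{2}{i \omega + 12}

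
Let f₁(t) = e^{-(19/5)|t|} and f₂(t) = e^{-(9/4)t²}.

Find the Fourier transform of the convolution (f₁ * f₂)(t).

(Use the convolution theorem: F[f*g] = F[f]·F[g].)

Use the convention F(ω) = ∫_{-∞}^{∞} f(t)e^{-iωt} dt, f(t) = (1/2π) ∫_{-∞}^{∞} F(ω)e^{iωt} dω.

F[f₁*f₂](ω) = \frac{380 \sqrt{\pi} e^{- \frac{\omega^{2}}{9}}}{3 \left(25 \omega^{2} + 361\right)}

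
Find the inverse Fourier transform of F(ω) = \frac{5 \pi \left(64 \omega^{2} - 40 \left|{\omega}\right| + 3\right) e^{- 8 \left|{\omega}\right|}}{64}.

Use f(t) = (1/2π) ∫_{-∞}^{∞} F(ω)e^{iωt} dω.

f(t) = \frac{5 t^{4}}{\left(t^{2} + 64\right)^{3}}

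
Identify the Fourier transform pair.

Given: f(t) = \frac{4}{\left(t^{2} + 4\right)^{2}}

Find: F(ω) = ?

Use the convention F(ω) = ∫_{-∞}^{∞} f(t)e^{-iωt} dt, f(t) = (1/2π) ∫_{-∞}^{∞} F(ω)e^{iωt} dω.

F(ω) = \frac{\pi \left(2 \left|{\omega}\right| + 1\right) e^{- 2 \left|{\omega}\right|}}{4}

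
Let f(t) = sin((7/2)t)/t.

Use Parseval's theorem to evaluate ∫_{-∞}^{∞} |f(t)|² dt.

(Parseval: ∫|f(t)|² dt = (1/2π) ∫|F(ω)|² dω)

∫|f(t)|² dt = \frac{7 \pi}{2}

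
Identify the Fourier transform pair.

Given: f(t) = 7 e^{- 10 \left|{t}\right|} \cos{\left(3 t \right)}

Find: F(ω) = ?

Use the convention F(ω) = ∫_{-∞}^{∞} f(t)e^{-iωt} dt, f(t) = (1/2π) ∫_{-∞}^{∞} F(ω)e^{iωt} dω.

F(ω) = \frac{140 \left(\omega^{2} + 109\right)}{\omega^{4} + 182 \omega^{2} + 11881}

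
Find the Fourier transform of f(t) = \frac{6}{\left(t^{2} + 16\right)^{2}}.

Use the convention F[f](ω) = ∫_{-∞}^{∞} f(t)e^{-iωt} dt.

F(ω) = \frac{3 \pi \left(4 \left|{\omega}\right| + 1\right) e^{- 4 \left|{\omega}\right|}}{64}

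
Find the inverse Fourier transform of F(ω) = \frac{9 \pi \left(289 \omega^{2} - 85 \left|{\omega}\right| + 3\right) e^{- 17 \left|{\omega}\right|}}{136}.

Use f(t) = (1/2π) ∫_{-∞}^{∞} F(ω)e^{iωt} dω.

f(t) = \frac{9 t^{4}}{\left(t^{2} + 289\right)^{3}}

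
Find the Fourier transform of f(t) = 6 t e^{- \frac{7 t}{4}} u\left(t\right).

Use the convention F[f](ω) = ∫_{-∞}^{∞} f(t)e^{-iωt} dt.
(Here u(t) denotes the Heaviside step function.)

F(ω) = \frac{96}{\left(4 i \omega + 7\right)^{2}}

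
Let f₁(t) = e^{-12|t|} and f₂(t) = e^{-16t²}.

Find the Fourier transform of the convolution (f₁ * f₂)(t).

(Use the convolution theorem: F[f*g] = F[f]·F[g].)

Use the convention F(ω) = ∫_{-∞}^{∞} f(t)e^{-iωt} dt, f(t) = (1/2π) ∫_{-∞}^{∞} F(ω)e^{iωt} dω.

F[f₁*f₂](ω) = \frac{6 \sqrt{\pi} e^{- \frac{\omega^{2}}{64}}}{\omega^{2} + 144}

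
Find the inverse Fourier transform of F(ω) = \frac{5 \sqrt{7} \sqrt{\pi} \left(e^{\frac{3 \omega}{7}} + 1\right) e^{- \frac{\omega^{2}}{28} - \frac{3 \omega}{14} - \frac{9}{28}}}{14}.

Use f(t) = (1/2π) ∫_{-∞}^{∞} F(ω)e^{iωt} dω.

f(t) = 5 e^{- 7 t^{2}} \cos{\left(3 t \right)}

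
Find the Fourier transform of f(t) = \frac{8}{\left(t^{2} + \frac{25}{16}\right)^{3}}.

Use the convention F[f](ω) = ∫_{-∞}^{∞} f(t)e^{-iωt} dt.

F(ω) = \frac{64 \pi \left(25 \omega^{2} + 60 \left|{\omega}\right| + 48\right) e^{- \frac{5 \left|{\omega}\right|}{4}}}{3125}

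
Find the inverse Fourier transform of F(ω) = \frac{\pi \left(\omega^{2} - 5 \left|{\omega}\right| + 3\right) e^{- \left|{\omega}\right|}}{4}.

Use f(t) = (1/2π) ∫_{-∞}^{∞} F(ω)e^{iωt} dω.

f(t) = \frac{2 t^{4}}{\left(t^{2} + 1\right)^{3}}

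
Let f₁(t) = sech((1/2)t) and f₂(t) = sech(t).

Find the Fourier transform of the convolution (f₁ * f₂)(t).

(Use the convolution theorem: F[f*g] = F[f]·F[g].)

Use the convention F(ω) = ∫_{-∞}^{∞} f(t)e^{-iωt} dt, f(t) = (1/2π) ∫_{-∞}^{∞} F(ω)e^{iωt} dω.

F[f₁*f₂](ω) = \frac{2 \pi^{2}}{\cosh{\left(\frac{\pi \omega}{2} \right)} \cosh{\left(\pi \omega \right)}}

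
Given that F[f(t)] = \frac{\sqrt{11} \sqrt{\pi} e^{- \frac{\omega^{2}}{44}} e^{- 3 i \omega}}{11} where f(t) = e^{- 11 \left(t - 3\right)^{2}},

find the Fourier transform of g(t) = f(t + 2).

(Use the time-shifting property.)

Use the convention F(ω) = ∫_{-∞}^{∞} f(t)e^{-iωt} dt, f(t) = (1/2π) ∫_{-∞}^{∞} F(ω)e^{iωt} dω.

F[g](ω) = \frac{\sqrt{11} \sqrt{\pi} e^{- \omega \left(\frac{\omega}{44} + i\right)}}{11}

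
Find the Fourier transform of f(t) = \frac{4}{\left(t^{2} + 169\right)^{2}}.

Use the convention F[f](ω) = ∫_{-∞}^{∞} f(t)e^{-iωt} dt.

F(ω) = \frac{2 \pi \left(13 \left|{\omega}\right| + 1\right) e^{- 13 \left|{\omega}\right|}}{2197}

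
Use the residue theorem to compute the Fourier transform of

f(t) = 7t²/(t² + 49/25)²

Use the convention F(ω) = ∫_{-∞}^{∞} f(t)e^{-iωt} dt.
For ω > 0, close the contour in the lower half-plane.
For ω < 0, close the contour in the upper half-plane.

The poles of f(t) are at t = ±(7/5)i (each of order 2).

Let g(z) = f(z)e^{-iωz}; for large |z| the factor e^{-iωz} decays in the lower half-plane when ω > 0 and in the upper half-plane when ω < 0.

Case ω > 0 (lower half-plane, clockwise contour ⇒ F(ω) = -2πi·ΣRes):
  Res_{z = - \frac{7 i}{5}} g(z) = \frac{i \left(5 - 7 \omega\right) e^{- \frac{7 \omega}{5}}}{4} (pole of order 2)
  F(ω) = -2πi·ΣRes = \frac{\pi \left(5 - 7 \omega\right) e^{- \frac{7 \omega}{5}}}{2}

Case ω < 0 (upper half-plane, counterclockwise contour ⇒ F(ω) = +2πi·ΣRes):
  Res_{z = \frac{7 i}{5}} g(z) = \frac{i \left(- 7 \omega - 5\right) e^{\frac{7 \omega}{5}}}{4} (pole of order 2)
  F(ω) = 2πi·ΣRes = \frac{\pi \left(7 \omega + 5\right) e^{\frac{7 \omega}{5}}}{2}

Both cases combine into a single formula in |ω|:

F(ω) = \frac{\pi \left(5 - 7 \left|{\omega}\right|\right) e^{- \frac{7 \left|{\omega}\right|}{5}}}{2}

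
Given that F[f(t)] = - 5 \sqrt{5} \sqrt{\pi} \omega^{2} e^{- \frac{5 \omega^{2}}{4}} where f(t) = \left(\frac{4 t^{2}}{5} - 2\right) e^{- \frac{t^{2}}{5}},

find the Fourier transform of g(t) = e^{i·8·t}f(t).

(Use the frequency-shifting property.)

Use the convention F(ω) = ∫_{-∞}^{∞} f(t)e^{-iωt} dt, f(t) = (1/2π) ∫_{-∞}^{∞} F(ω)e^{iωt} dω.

F[g](ω) = - 5 \sqrt{5} \sqrt{\pi} \left(\omega - 8\right)^{2} e^{- \frac{5 \left(\omega - 8\right)^{2}}{4}}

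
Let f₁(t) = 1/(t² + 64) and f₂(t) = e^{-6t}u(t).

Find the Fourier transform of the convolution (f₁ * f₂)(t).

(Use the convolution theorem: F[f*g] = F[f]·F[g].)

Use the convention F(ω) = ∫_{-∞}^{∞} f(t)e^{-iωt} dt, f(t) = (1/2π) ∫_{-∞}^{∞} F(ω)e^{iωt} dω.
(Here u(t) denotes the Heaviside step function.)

F[f₁*f₂](ω) = \frac{\pi e^{- 8 \left|{\omega}\right|}}{8 \left(i \omega + 6\right)}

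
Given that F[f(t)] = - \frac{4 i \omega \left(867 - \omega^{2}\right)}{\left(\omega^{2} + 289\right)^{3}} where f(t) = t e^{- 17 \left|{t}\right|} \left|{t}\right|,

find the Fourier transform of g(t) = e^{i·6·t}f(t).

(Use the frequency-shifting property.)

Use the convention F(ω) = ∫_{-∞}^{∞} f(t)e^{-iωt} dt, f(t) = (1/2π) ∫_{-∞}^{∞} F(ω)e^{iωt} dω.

F[g](ω) = \frac{4 i \left(\omega - 6\right) \left(\left(\omega - 6\right)^{2} - 867\right)}{\left(\left(\omega - 6\right)^{2} + 289\right)^{3}}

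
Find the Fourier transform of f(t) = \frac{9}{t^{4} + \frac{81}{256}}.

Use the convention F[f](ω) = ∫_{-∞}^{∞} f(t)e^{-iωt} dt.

F(ω) = \frac{64 \pi e^{- \frac{3 \sqrt{2} \left|{\omega}\right|}{8}} \sin{\left(\frac{3 \sqrt{2} \left|{\omega}\right|}{8} + \frac{\pi}{4} \right)}}{3}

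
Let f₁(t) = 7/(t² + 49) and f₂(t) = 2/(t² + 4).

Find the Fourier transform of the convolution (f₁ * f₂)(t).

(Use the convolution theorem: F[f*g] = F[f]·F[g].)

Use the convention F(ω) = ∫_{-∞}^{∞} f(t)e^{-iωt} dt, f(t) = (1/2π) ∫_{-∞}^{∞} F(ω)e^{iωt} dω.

F[f₁*f₂](ω) = \pi^{2} e^{- 9 \left|{\omega}\right|}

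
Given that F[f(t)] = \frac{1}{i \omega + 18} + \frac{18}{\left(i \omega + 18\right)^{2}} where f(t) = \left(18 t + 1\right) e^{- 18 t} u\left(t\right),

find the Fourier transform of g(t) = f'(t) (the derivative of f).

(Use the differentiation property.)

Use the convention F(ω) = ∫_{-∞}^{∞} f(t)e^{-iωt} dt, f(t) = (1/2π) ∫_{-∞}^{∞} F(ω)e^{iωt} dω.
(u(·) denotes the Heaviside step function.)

F[g](ω) = \frac{\omega \left(\omega - 36 i\right)}{\omega^{2} - 36 i \omega - 324}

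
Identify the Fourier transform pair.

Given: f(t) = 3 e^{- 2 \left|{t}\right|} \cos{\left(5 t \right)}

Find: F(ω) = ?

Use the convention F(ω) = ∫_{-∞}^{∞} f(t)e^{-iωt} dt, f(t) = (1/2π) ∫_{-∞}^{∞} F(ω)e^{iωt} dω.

F(ω) = \frac{12 \left(\omega^{2} + 29\right)}{\omega^{4} - 42 \omega^{2} + 841}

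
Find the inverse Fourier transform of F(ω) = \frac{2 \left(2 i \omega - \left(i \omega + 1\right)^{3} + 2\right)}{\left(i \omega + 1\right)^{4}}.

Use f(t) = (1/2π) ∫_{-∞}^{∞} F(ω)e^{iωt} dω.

f(t) = 2 \left(t^{2} - 1\right) e^{- t} u\left(t\right)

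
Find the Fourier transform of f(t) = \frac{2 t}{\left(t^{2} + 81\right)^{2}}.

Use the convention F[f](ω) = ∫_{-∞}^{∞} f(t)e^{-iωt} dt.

F(ω) = - \frac{i \pi \omega e^{- 9 \left|{\omega}\right|}}{9}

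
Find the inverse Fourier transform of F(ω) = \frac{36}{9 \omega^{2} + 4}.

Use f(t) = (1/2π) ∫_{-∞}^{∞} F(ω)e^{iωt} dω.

f(t) = 3 e^{- \frac{2 \left|{t}\right|}{3}}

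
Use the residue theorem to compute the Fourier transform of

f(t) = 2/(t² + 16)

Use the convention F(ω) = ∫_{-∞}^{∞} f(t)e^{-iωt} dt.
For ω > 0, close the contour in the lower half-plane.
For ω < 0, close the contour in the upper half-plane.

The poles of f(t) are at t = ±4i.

Let g(z) = f(z)e^{-iωz}; for large |z| the factor e^{-iωz} decays in the lower half-plane when ω > 0 and in the upper half-plane when ω < 0.

Case ω > 0 (lower half-plane, clockwise contour ⇒ F(ω) = -2πi·ΣRes):
  Res_{z = - 4 i} g(z) = \frac{i e^{- 4 \omega}}{4}
  F(ω) = -2πi·ΣRes = \frac{\pi e^{- 4 \omega}}{2}

Case ω < 0 (upper half-plane, counterclockwise contour ⇒ F(ω) = +2πi·ΣRes):
  Res_{z = 4 i} g(z) = - \frac{i e^{4 \omega}}{4}
  F(ω) = 2πi·ΣRes = \frac{\pi e^{4 \omega}}{2}

Both cases combine into a single formula in |ω|:

F(ω) = \frac{\pi e^{- 4 \left|{\omega}\right|}}{2}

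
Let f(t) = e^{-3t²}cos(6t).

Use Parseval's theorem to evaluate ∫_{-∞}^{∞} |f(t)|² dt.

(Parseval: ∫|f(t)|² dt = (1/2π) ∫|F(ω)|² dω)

∫|f(t)|² dt = \frac{\sqrt{6} \sqrt{\pi} \left(1 + e^{6}\right)}{12 e^{6}}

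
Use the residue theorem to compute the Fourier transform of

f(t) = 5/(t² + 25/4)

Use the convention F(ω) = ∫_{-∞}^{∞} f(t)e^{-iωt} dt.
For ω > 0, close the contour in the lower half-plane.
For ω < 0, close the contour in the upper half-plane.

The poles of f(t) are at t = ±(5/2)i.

Let g(z) = f(z)e^{-iωz}; for large |z| the factor e^{-iωz} decays in the lower half-plane when ω > 0 and in the upper half-plane when ω < 0.

Case ω > 0 (lower half-plane, clockwise contour ⇒ F(ω) = -2πi·ΣRes):
  Res_{z = - \frac{5 i}{2}} g(z) = i e^{- \frac{5 \omega}{2}}
  F(ω) = -2πi·ΣRes = 2 \pi e^{- \frac{5 \omega}{2}}

Case ω < 0 (upper half-plane, counterclockwise contour ⇒ F(ω) = +2πi·ΣRes):
  Res_{z = \frac{5 i}{2}} g(z) = - i e^{\frac{5 \omega}{2}}
  F(ω) = 2πi·ΣRes = 2 \pi e^{\frac{5 \omega}{2}}

Both cases combine into a single formula in |ω|:

F(ω) = 2 \pi e^{- \frac{5 \left|{\omega}\right|}{2}}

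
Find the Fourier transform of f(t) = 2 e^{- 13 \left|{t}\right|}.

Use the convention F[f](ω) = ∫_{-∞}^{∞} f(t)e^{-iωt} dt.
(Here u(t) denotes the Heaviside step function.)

F(ω) = \frac{52}{\omega^{2} + 169}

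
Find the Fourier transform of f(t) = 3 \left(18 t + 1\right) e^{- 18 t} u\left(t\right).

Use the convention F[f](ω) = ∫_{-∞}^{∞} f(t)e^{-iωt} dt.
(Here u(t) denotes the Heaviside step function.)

F(ω) = \frac{3 \left(- i \omega - 36\right)}{\omega^{2} - 36 i \omega - 324}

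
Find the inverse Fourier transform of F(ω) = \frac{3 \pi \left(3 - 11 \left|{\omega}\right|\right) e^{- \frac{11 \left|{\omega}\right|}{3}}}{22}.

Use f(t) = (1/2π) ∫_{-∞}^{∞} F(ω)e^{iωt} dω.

f(t) = \frac{3 t^{2}}{\left(t^{2} + \frac{121}{9}\right)^{2}}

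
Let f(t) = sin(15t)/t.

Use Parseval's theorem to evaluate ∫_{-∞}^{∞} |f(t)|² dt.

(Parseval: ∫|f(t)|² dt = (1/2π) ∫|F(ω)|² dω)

∫|f(t)|² dt = 15 \pi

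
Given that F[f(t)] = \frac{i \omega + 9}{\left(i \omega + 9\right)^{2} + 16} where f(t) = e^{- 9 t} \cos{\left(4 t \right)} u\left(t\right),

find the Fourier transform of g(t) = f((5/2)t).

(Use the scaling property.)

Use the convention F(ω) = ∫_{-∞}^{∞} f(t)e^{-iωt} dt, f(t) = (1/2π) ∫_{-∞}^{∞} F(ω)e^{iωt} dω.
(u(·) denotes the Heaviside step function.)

F[g](ω) = \frac{2 \left(2 i \omega + 45\right)}{\left(2 i \omega + 45\right)^{2} + 400}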